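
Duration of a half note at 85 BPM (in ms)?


One quarter-note beat = 60000 / BPM = 60000 / 85 ms
Half note = 2 × quarter note
Duration = 2 × 60000 / 85 = 120000 / 85
= 1411.8 ms


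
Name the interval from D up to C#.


Letter names: D → C spans 7 letter names → a 7th
Semitones: D → C# = 11 half-steps
A 7th of 11 semitones is a major 7th
= major 7th


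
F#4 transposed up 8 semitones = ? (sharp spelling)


F#4: chromatic position 6 in octave 4 → absolute = 4×12 + 6 = 54
Transpose up 8: 54 + 8 = 62
62 = 5×12 + 2 → D in octave 5
Result = D5


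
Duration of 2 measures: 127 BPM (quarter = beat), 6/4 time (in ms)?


Quarter-note beat duration = 60000 / 127 ms
Beats per measure (6/4) = 6
One measure = 6 × 60000 / 127 = 360000 / 127 ms
2 measures = 2 × 360000 / 127 = 720000 / 127
= 5669.3 ms


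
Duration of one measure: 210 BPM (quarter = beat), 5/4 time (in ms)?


Working:
Quarter-note beat duration = 60000 / 210 ms
Beats per measure (5/4) = 5
One measure = 5 × 60000 / 210 = 300000 / 210 ms
= 1428.6 ms


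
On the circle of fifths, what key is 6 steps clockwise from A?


Let's work it out.
Each clockwise step on the circle of fifths moves up a perfect 5th
From A: A → E → B → F#/Gb → Db → Ab → Eb
= Eb


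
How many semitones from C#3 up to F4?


Absolute semitone position = octave×12 + chromatic position
C#3: 3×12 + 1 = 37
F4: 4×12 + 5 = 53
Difference = 53 - 37 = 16
= 16 semitones


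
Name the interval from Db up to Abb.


Reasoning:
Letter names: D → A spans 5 letter names → a 5th
Semitones: Db → Abb = 6 half-steps
A 5th of 6 semitones is a diminished 5th
= diminished 5th


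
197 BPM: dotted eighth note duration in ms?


Let's work it out.
One quarter-note beat = 60000 / BPM = 60000 / 197 ms
Dotted eighth note = 3/4 × quarter note
Duration = 3/4 × 60000 / 197 = 45000 / 197
= 228.4 ms


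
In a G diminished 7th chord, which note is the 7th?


Diminished 7th chord = root + minor 3rd + diminished 5th + diminished 7th
Seventh chords stack in thirds, so the letter names are G-B-D-F
Root: G
Minor 3rd above G: Bb
Diminished 5th above G: Db
Diminished 7th above G: Fb
The 7th = Fb


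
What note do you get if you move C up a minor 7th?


Let's work it out.
minor 7th: 7 letter names, 10 semitones
Letter: C + 6 → B
Pitch: C + 10 semitones, spelled as a B → Bb
= Bb


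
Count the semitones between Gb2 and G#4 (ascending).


Let's work it out.
Absolute semitone position = octave×12 + chromatic position
Gb2: 2×12 + 6 = 30
G#4: 4×12 + 8 = 56
Difference = 56 - 30 = 26
= 26 semitones


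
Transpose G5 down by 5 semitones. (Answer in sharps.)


G5: chromatic position 7 in octave 5 → absolute = 5×12 + 7 = 67
Transpose down 5: 67 - 5 = 62
62 = 5×12 + 2 → D in octave 5
Result = D5


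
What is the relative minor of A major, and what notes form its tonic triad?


Let's work it out.
The relative minor shares the major's key signature and starts on its 6th degree
6th degree = a major 6th above the tonic; a major 6th above A is F#
→ relative minor of A major is F# minor
Tonic triad of F# minor = root + minor 3rd + perfect 5th = F# A C#
= F# minor; triad = F# A C#


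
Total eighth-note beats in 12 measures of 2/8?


Let's work it out.
Time signature 2/8: the bottom number 8 means the eighth note gets one count
The top number 2 means 2 eighth-note beats per measure
Total = 2 × 12 measures
= 24 eighth-note beats


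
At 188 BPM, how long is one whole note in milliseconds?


One quarter-note beat = 60000 / BPM = 60000 / 188 ms
Whole note = 4 × quarter note
Duration = 4 × 60000 / 188 = 240000 / 188
= 1276.6 ms


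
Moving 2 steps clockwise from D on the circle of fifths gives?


Reasoning:
Each clockwise step on the circle of fifths moves up a perfect 5th
From D: D → A → E
= E


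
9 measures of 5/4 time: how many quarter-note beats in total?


Time signature 5/4: the bottom number 4 means the quarter note gets one count
The top number 5 means 5 quarter-note beats per measure
Total = 5 × 9 measures
= 45 quarter-note beats


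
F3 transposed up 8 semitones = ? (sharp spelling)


Let's work it out.
F3: chromatic position 5 in octave 3 → absolute = 3×12 + 5 = 41
Transpose up 8: 41 + 8 = 49
49 = 4×12 + 1 → C# in octave 4
Result = C#4


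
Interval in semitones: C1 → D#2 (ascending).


Working:
Absolute semitone position = octave×12 + chromatic position
C1: 1×12 + 0 = 12
D#2: 2×12 + 3 = 27
Difference = 27 - 12 = 15
= 15 semitones


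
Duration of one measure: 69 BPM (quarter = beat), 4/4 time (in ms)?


Step by step:
Quarter-note beat duration = 60000 / 69 ms
Beats per measure (4/4) = 4
One measure = 4 × 60000 / 69 = 240000 / 69 ms
= 3478.3 ms


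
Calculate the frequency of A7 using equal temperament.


Step by step:
f = 440 × 2^(n/12) where n = semitones from A4
A7: 36 semitones from A4
f = 440 × 2^(36/12)
f = 3520.00 Hz


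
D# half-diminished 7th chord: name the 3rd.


Working:
Half-diminished 7th chord = root + minor 3rd + diminished 5th + minor 7th
Seventh chords stack in thirds, so the letter names are D-F-A-C
Root: D#
Minor 3rd above D#: F#
Diminished 5th above D#: A
Minor 7th above D#: C#
The 3rd = F#


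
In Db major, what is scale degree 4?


Major scale pattern: W-W-H-W-W-W-H (2-2-1-2-2-2-1 semitones)
Starting from Db:
  Db + 2 semitones → Eb
  Eb + 2 semitones → F
  F + 1 semitone → Gb
  Gb + 2 semitones → Ab
  Ab + 2 semitones → Bb
  Bb + 2 semitones → C
  C + 1 semitone → Db
Scale: Db Eb F Gb Ab Bb C
Degree 4 = Gb


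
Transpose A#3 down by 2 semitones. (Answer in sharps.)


A#3: chromatic position 10 in octave 3 → absolute = 3×12 + 10 = 46
Transpose down 2: 46 - 2 = 44
44 = 3×12 + 8 → G# in octave 3
Result = G#3


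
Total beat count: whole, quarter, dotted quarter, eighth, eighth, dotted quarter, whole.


Beat values:
  whole = 4 beats
  quarter = 1 beat
  dotted quarter = 1.5 beats
  eighth = 0.5 beats
  eighth = 0.5 beats
  dotted quarter = 1.5 beats
  whole = 4 beats
Sum = 4 + 1 + 1.5 + 0.5 + 0.5 + 1.5 + 4
= 13 beats


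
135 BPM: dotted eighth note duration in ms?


Working:
One quarter-note beat = 60000 / BPM = 60000 / 135 ms
Dotted eighth note = 3/4 × quarter note
Duration = 3/4 × 60000 / 135 = 45000 / 135
= 333.3 ms


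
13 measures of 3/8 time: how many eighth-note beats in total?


Working:
Time signature 3/8: the bottom number 8 means the eighth note gets one count
The top number 3 means 3 eighth-note beats per measure
Total = 3 × 13 measures
= 39 eighth-note beats


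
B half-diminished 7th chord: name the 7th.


Reasoning:
Half-diminished 7th chord = root + minor 3rd + diminished 5th + minor 7th
Seventh chords stack in thirds, so the letter names are B-D-F-A
Root: B
Minor 3rd above B: D
Diminished 5th above B: F
Minor 7th above B: A
The 7th = A


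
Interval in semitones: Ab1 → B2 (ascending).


Solution.
Absolute semitone position = octave×12 + chromatic position
Ab1: 1×12 + 8 = 20
B2: 2×12 + 11 = 35
Difference = 35 - 20 = 15
= 15 semitones


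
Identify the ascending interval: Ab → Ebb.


Step by step:
Letter names: A → E spans 5 letter names → a 5th
Semitones: Ab → Ebb = 6 half-steps
A 5th of 6 semitones is a diminished 5th
= diminished 5th


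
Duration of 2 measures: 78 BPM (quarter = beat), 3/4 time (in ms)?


Step by step:
Quarter-note beat duration = 60000 / 78 ms
Beats per measure (3/4) = 3
One measure = 3 × 60000 / 78 = 180000 / 78 ms
2 measures = 2 × 180000 / 78 = 360000 / 78
= 4615.4 ms


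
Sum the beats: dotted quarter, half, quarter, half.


Let's work it out.
Beat values:
  dotted quarter = 1.5 beats
  half = 2 beats
  quarter = 1 beat
  half = 2 beats
Sum = 1.5 + 2 + 1 + 2
= 6.5 beats


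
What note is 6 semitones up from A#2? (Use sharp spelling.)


Working:
A#2: chromatic position 10 in octave 2 → absolute = 2×12 + 10 = 34
Transpose up 6: 34 + 6 = 40
40 = 3×12 + 4 → E in octave 3
Result = E3


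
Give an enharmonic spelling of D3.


Working:
Enharmonic notes sound the same pitch but are spelled with different letter names
D and C## name the same pitch class
= C##3


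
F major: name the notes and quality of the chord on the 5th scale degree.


Solution.
F major scale: F G A Bb C D E
Diatonic triad on degree 5 stacks scale notes 5, 7, 2: C E G
C→E = 4 semitones; C→G = 7 semitones → major triad
= C E G (major)


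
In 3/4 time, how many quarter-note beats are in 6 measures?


Time signature 3/4: the bottom number 4 means the quarter note gets one count
The top number 3 means 3 quarter-note beats per measure
Total = 3 × 6 measures
= 18 quarter-note beats


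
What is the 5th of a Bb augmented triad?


Solution.
Augmented triad = root + major 3rd (4 semitones) + augmented 5th (8 semitones)
A triad on Bb stacks thirds, so the chord tones use letter names B-D-F
Root: Bb
Major 3rd above Bb: D
Augmented 5th above Bb: F#
The 5th = F#


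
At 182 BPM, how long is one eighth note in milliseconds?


One quarter-note beat = 60000 / BPM = 60000 / 182 ms
Eighth note = 1/2 × quarter note
Duration = 1/2 × 60000 / 182 = 30000 / 182
= 164.8 ms


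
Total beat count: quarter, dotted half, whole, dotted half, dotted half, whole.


Working:
Beat values:
  quarter = 1 beat
  dotted half = 3 beats
  whole = 4 beats
  dotted half = 3 beats
  dotted half = 3 beats
  whole = 4 beats
Sum = 1 + 3 + 4 + 3 + 3 + 4
= 18 beats


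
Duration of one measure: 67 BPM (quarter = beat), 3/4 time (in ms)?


Quarter-note beat duration = 60000 / 67 ms
Beats per measure (3/4) = 3
One measure = 3 × 60000 / 67 = 180000 / 67 ms
= 2686.6 ms


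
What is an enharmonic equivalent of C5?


Working:
Enharmonic notes sound the same pitch but are spelled with different letter names
C and B# name the same pitch class
Octave numbers change at C, so C5 = B#4
= B#4


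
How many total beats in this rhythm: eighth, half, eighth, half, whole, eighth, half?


Working:
Beat values:
  eighth = 0.5 beats
  half = 2 beats
  eighth = 0.5 beats
  half = 2 beats
  whole = 4 beats
  eighth = 0.5 beats
  half = 2 beats
Sum = 0.5 + 2 + 0.5 + 2 + 4 + 0.5 + 2
= 11.5 beats


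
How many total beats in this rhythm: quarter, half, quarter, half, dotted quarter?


Solution.
Beat values:
  quarter = 1 beat
  half = 2 beats
  quarter = 1 beat
  half = 2 beats
  dotted quarter = 1.5 beats
Sum = 1 + 2 + 1 + 2 + 1.5
= 7.5 beats


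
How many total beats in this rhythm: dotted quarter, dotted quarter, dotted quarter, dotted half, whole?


Solution.
Beat values:
  dotted quarter = 1.5 beats
  dotted quarter = 1.5 beats
  dotted quarter = 1.5 beats
  dotted half = 3 beats
  whole = 4 beats
Sum = 1.5 + 1.5 + 1.5 + 3 + 4
= 11.5 beats


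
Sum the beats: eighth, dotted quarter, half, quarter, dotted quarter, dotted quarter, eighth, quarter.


Reasoning:
Beat values:
  eighth = 0.5 beats
  dotted quarter = 1.5 beats
  half = 2 beats
  quarter = 1 beat
  dotted quarter = 1.5 beats
  dotted quarter = 1.5 beats
  eighth = 0.5 beats
  quarter = 1 beat
Sum = 0.5 + 1.5 + 2 + 1 + 1.5 + 1.5 + 0.5 + 1
= 9.5 beats


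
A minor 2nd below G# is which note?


Reasoning:
A 2nd spans 2 letter names, so from G we land on F
A minor 2nd = 1 semitone below G#
Spell F at that pitch: F##
= F##


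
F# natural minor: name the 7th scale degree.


Step by step:
Natural minor scale pattern: W-H-W-W-H-W-W (2-1-2-2-1-2-2 semitones)
Starting from F#:
  F# + 2 semitones → G#
  G# + 1 semitone → A
  A + 2 semitones → B
  B + 2 semitones → C#
  C# + 1 semitone → D
  D + 2 semitones → E
  E + 2 semitones → F#
Scale: F# G# A B C# D E
Degree 7 = E


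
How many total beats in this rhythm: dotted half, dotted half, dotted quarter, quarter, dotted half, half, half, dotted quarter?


Beat values:
  dotted half = 3 beats
  dotted half = 3 beats
  dotted quarter = 1.5 beats
  quarter = 1 beat
  dotted half = 3 beats
  half = 2 beats
  half = 2 beats
  dotted quarter = 1.5 beats
Sum = 3 + 3 + 1.5 + 1 + 3 + 2 + 2 + 1.5
= 17 beats


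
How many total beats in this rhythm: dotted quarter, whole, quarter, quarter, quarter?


Let's work it out.
Beat values:
  dotted quarter = 1.5 beats
  whole = 4 beats
  quarter = 1 beat
  quarter = 1 beat
  quarter = 1 beat
Sum = 1.5 + 4 + 1 + 1 + 1
= 8.5 beats


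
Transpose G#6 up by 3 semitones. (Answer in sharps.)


G#6: chromatic position 8 in octave 6 → absolute = 6×12 + 8 = 80
Transpose up 3: 80 + 3 = 83
83 = 6×12 + 11 → B in octave 6
Result = B6


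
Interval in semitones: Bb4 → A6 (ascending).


Step by step:
Absolute semitone position = octave×12 + chromatic position
Bb4: 4×12 + 10 = 58
A6: 6×12 + 9 = 81
Difference = 81 - 58 = 23
= 23 semitones


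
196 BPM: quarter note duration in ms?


Reasoning:
One quarter-note beat = 60000 / BPM = 60000 / 196 ms
Duration = 60000 / 196
= 306.1 ms


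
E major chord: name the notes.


Working:
Major triad = root + major 3rd (4 semitones) + perfect 5th (7 semitones)
A triad on E stacks thirds, so the chord tones use letter names E-G-B
Root: E
Major 3rd above E: G#
Perfect 5th above E: B
Chord = E G# B


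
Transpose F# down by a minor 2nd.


minor 2nd: 2 letter names, 1 semitones
Letter: F - 1 → E
Pitch: F# - 1 semitones, spelled as an E → E#
= E#


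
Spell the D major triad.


Solution.
Major triad = root + major 3rd (4 semitones) + perfect 5th (7 semitones)
A triad on D stacks thirds, so the chord tones use letter names D-F-A
Root: D
Major 3rd above D: F#
Perfect 5th above D: A
Chord = D F# A


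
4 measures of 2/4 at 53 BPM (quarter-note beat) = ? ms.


Quarter-note beat duration = 60000 / 53 ms
Beats per measure (2/4) = 2
One measure = 2 × 60000 / 53 = 120000 / 53 ms
4 measures = 4 × 120000 / 53 = 480000 / 53
= 9056.6 ms


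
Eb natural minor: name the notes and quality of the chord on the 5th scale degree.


Let's work it out.
Eb natural minor scale: Eb F Gb Ab Bb Cb Db
Diatonic triad on degree 5 stacks scale notes 5, 7, 2: Bb Db F
Bb→Db = 3 semitones; Bb→F = 7 semitones → minor triad
= Bb Db F (minor)


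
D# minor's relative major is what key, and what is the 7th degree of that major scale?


The relative major shares the key signature and is a minor 3rd above the minor tonic
A minor 3rd above D# is F#
→ relative major of D# minor is F# major
F# major scale: F# G# A# B C# D# E#
= F# major; 7th degree = E#


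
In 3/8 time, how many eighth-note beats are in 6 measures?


Time signature 3/8: the bottom number 8 means the eighth note gets one count
The top number 3 means 3 eighth-note beats per measure
Total = 3 × 6 measures
= 18 eighth-note beats


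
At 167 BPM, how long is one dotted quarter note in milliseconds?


Let's work it out.
One quarter-note beat = 60000 / BPM = 60000 / 167 ms
Dotted quarter note = 3/2 × quarter note
Duration = 3/2 × 60000 / 167 = 90000 / 167
= 538.9 ms


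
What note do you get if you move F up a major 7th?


Solution.
major 7th: 7 letter names, 11 semitones
Letter: F + 6 → E
Pitch: F + 11 semitones, spelled as an E → E
= E


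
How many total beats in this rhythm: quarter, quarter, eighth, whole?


Beat values:
  quarter = 1 beat
  quarter = 1 beat
  eighth = 0.5 beats
  whole = 4 beats
Sum = 1 + 1 + 0.5 + 4
= 6.5 beats


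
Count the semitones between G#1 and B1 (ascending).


Let's work it out.
Absolute semitone position = octave×12 + chromatic position
G#1: 1×12 + 8 = 20
B1: 1×12 + 11 = 23
Difference = 23 - 20 = 3
= 3 semitones


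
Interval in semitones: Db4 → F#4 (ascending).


Absolute semitone position = octave×12 + chromatic position
Db4: 4×12 + 1 = 49
F#4: 4×12 + 6 = 54
Difference = 54 - 49 = 5
= 5 semitones


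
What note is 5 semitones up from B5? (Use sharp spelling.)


B5: chromatic position 11 in octave 5 → absolute = 5×12 + 11 = 71
Transpose up 5: 71 + 5 = 76
76 = 6×12 + 4 → E in octave 6
Result = E6


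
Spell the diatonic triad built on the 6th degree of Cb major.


Solution.
Cb major scale: Cb Db Eb Fb Gb Ab Bb
Diatonic triad on degree 6 stacks scale notes 6, 1, 3: Ab Cb Eb
Ab→Cb = 3 semitones; Ab→Eb = 7 semitones → minor triad
= Ab Cb Eb (minor)


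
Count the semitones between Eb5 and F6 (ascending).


Let's work it out.
Absolute semitone position = octave×12 + chromatic position
Eb5: 5×12 + 3 = 63
F6: 6×12 + 5 = 77
Difference = 77 - 63 = 14
= 14 semitones


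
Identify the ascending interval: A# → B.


Working:
Letter names: A → B spans 2 letter names → a 2nd
Semitones: A# → B = 1 half-step
A 2nd of 1 semitone is a minor 2nd
= minor 2nd


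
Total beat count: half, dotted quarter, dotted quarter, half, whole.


Let's work it out.
Beat values:
  half = 2 beats
  dotted quarter = 1.5 beats
  dotted quarter = 1.5 beats
  half = 2 beats
  whole = 4 beats
Sum = 2 + 1.5 + 1.5 + 2 + 4
= 11 beats


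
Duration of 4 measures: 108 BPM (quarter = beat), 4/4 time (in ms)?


Let's work it out.
Quarter-note beat duration = 60000 / 108 ms
Beats per measure (4/4) = 4
One measure = 4 × 60000 / 108 = 240000 / 108 ms
4 measures = 4 × 240000 / 108 = 960000 / 108
= 8888.9 ms


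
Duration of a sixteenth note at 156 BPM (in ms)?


Let's work it out.
One quarter-note beat = 60000 / BPM = 60000 / 156 ms
Sixteenth note = 1/4 × quarter note
Duration = 1/4 × 60000 / 156 = 15000 / 156
= 96.2 ms


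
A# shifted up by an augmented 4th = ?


augmented 4th: 4 letter names, 6 semitones
Letter: A + 3 → D
Pitch: A# + 6 semitones, spelled as a D → D##
= D##


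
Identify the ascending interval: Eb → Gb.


Step by step:
Letter names: E → G spans 3 letter names → a 3rd
Semitones: Eb → Gb = 3 half-steps
A 3rd of 3 semitones is a minor 3rd
= minor 3rd


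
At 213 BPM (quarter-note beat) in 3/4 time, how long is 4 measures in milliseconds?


Let's work it out.
Quarter-note beat duration = 60000 / 213 ms
Beats per measure (3/4) = 3
One measure = 3 × 60000 / 213 = 180000 / 213 ms
4 measures = 4 × 180000 / 213 = 720000 / 213
= 3380.3 ms


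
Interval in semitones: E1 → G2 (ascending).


Step by step:
Absolute semitone position = octave×12 + chromatic position
E1: 1×12 + 4 = 16
G2: 2×12 + 7 = 31
Difference = 31 - 16 = 15
= 15 semitones


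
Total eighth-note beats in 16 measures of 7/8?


Let's work it out.
Time signature 7/8: the bottom number 8 means the eighth note gets one count
The top number 7 means 7 eighth-note beats per measure
Total = 7 × 16 measures
= 112 eighth-note beats


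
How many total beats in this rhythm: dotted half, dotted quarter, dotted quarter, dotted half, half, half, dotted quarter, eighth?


Beat values:
  dotted half = 3 beats
  dotted quarter = 1.5 beats
  dotted quarter = 1.5 beats
  dotted half = 3 beats
  half = 2 beats
  half = 2 beats
  dotted quarter = 1.5 beats
  eighth = 0.5 beats
Sum = 3 + 1.5 + 1.5 + 3 + 2 + 2 + 1.5 + 0.5
= 15 beats


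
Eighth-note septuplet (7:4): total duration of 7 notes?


Let's work it out.
Septuplet: 7 notes occupy the space of 4 eighth notes
Space = 4 × 1/2 = 2 beats
Each septuplet note = 2 / 7 = 2/7 beats
7 notes = 7 × 2/7 = 2
= 2 beats


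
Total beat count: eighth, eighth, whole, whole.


Beat values:
  eighth = 0.5 beats
  eighth = 0.5 beats
  whole = 4 beats
  whole = 4 beats
Sum = 0.5 + 0.5 + 4 + 4
= 9 beats


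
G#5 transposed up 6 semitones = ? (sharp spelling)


Reasoning:
G#5: chromatic position 8 in octave 5 → absolute = 5×12 + 8 = 68
Transpose up 6: 68 + 6 = 74
74 = 6×12 + 2 → D in octave 6
Result = D6


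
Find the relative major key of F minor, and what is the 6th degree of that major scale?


Step by step:
The relative major shares the key signature and is a minor 3rd above the minor tonic
A minor 3rd above F is Ab
→ relative major of F minor is Ab major
Ab major scale: Ab Bb C Db Eb F G
= Ab major; 6th degree = F


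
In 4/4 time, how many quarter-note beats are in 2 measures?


Reasoning:
Time signature 4/4: the bottom number 4 means the quarter note gets one count
The top number 4 means 4 quarter-note beats per measure
Total = 4 × 2 measures
= 8 quarter-note beats


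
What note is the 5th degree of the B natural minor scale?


Natural minor scale pattern: W-H-W-W-H-W-W (2-1-2-2-1-2-2 semitones)
Starting from B:
  B + 2 semitones → C#
  C# + 1 semitone → D
  D + 2 semitones → E
  E + 2 semitones → F#
  F# + 1 semitone → G
  G + 2 semitones → A
  A + 2 semitones → B
Scale: B C# D E F# G A
Degree 5 = F#


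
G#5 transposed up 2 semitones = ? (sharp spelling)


G#5: chromatic position 8 in octave 5 → absolute = 5×12 + 8 = 68
Transpose up 2: 68 + 2 = 70
70 = 5×12 + 10 → A# in octave 5
Result = A#5


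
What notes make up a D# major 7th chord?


Major 7th chord = root + major 3rd + perfect 5th + major 7th
Seventh chords stack in thirds, so the letter names are D-F-A-C
Root: D#
Major 3rd above D#: F##
Perfect 5th above D#: A#
Major 7th above D#: C##
Chord = D# F## A# C##


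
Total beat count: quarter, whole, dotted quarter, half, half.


Reasoning:
Beat values:
  quarter = 1 beat
  whole = 4 beats
  dotted quarter = 1.5 beats
  half = 2 beats
  half = 2 beats
Sum = 1 + 4 + 1.5 + 2 + 2
= 10.5 beats


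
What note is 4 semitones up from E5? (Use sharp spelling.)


Working:
E5: chromatic position 4 in octave 5 → absolute = 5×12 + 4 = 64
Transpose up 4: 64 + 4 = 68
68 = 5×12 + 8 → G# in octave 5
Result = G#5


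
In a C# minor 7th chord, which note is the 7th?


Reasoning:
Minor 7th chord = root + minor 3rd + perfect 5th + minor 7th
Seventh chords stack in thirds, so the letter names are C-E-G-B
Root: C#
Minor 3rd above C#: E
Perfect 5th above C#: G#
Minor 7th above C#: B
The 7th = B


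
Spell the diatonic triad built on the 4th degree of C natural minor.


Solution.
C natural minor scale: C D Eb F G Ab Bb
Diatonic triad on degree 4 stacks scale notes 4, 6, 1: F Ab C
F→Ab = 3 semitones; F→C = 7 semitones → minor triad
= F Ab C (minor)


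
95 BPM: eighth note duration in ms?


Step by step:
One quarter-note beat = 60000 / BPM = 60000 / 95 ms
Eighth note = 1/2 × quarter note
Duration = 1/2 × 60000 / 95 = 30000 / 95
= 315.8 ms


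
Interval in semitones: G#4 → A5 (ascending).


Working:
Absolute semitone position = octave×12 + chromatic position
G#4: 4×12 + 8 = 56
A5: 5×12 + 9 = 69
Difference = 69 - 56 = 13
= 13 semitones


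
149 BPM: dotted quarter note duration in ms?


Solution.
One quarter-note beat = 60000 / BPM = 60000 / 149 ms
Dotted quarter note = 3/2 × quarter note
Duration = 3/2 × 60000 / 149 = 90000 / 149
= 604.0 ms


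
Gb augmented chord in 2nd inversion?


Reasoning:
Root position: Gb Bb D
2nd inversion: move root and 3rd up an octave
Bass note: D
Notes (bottom to top) = D Gb Bb


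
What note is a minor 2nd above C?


Solution.
A 2nd spans 2 letter names, so from C we land on D
A minor 2nd = 1 semitone above C
Spell D at that pitch: Db
= Db


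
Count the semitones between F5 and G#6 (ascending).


Absolute semitone position = octave×12 + chromatic position
F5: 5×12 + 5 = 65
G#6: 6×12 + 8 = 80
Difference = 80 - 65 = 15
= 15 semitones


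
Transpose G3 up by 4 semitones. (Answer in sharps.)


Let's work it out.
G3: chromatic position 7 in octave 3 → absolute = 3×12 + 7 = 43
Transpose up 4: 43 + 4 = 47
47 = 3×12 + 11 → B in octave 3
Result = B3


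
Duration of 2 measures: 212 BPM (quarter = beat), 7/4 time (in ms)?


Reasoning:
Quarter-note beat duration = 60000 / 212 ms
Beats per measure (7/4) = 7
One measure = 7 × 60000 / 212 = 420000 / 212 ms
2 measures = 2 × 420000 / 212 = 840000 / 212
= 3962.3 ms


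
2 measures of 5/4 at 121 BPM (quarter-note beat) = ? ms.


Solution.
Quarter-note beat duration = 60000 / 121 ms
Beats per measure (5/4) = 5
One measure = 5 × 60000 / 121 = 300000 / 121 ms
2 measures = 2 × 300000 / 121 = 600000 / 121
= 4958.7 ms


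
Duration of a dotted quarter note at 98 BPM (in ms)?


One quarter-note beat = 60000 / BPM = 60000 / 98 ms
Dotted quarter note = 3/2 × quarter note
Duration = 3/2 × 60000 / 98 = 90000 / 98
= 918.4 ms


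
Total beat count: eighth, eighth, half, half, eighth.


Reasoning:
Beat values:
  eighth = 0.5 beats
  eighth = 0.5 beats
  half = 2 beats
  half = 2 beats
  eighth = 0.5 beats
Sum = 0.5 + 0.5 + 2 + 2 + 0.5
= 5.5 beats


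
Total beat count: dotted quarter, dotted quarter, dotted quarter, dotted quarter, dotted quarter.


Step by step:
Beat values:
  dotted quarter = 1.5 beats
  dotted quarter = 1.5 beats
  dotted quarter = 1.5 beats
  dotted quarter = 1.5 beats
  dotted quarter = 1.5 beats
Sum = 1.5 + 1.5 + 1.5 + 1.5 + 1.5
= 7.5 beats


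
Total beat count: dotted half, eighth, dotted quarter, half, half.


Step by step:
Beat values:
  dotted half = 3 beats
  eighth = 0.5 beats
  dotted quarter = 1.5 beats
  half = 2 beats
  half = 2 beats
Sum = 3 + 0.5 + 1.5 + 2 + 2
= 9 beats


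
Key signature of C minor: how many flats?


Flat minor keys: A(0), D(1), G(2), C(3), F(4), Bb(5), Eb(6), Ab(7)
C minor has 3 flats
Order of flats: Bb Eb Ab Db Gb Cb Fb → first 3: Bb, Eb, Ab
= 3 flats


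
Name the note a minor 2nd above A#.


Working:
A 2nd spans 2 letter names, so from A we land on B
A minor 2nd = 1 semitone above A#
Spell B at that pitch: B
= B


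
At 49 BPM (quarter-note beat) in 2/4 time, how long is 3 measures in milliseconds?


Quarter-note beat duration = 60000 / 49 ms
Beats per measure (2/4) = 2
One measure = 2 × 60000 / 49 = 120000 / 49 ms
3 measures = 3 × 120000 / 49 = 360000 / 49
= 7346.9 ms


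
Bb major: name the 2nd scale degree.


Solution.
Major scale pattern: W-W-H-W-W-W-H (2-2-1-2-2-2-1 semitones)
Starting from Bb:
  Bb + 2 semitones → C
  C + 2 semitones → D
  D + 1 semitone → Eb
  Eb + 2 semitones → F
  F + 2 semitones → G
  G + 2 semitones → A
  A + 1 semitone → Bb
Scale: Bb C D Eb F G A
Degree 2 = C


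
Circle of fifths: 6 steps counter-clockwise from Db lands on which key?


Each counter-clockwise step moves down a perfect 5th (= up a perfect 4th)
From Db: Db → F#/Gb → B → E → A → D → G
= G


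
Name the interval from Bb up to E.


Letter names: B → E spans 4 letter names → a 4th
Semitones: Bb → E = 6 half-steps
A 4th of 6 semitones is an augmented 4th
= augmented 4th


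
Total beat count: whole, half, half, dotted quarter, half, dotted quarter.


Step by step:
Beat values:
  whole = 4 beats
  half = 2 beats
  half = 2 beats
  dotted quarter = 1.5 beats
  half = 2 beats
  dotted quarter = 1.5 beats
Sum = 4 + 2 + 2 + 1.5 + 2 + 1.5
= 13 beats


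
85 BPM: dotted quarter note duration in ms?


Step by step:
One quarter-note beat = 60000 / BPM = 60000 / 85 ms
Dotted quarter note = 3/2 × quarter note
Duration = 3/2 × 60000 / 85 = 90000 / 85
= 1058.8 ms


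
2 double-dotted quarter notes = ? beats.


Reasoning:
Base quarter note = 1 beat
Dot 1 adds half the previous value: +1/2
Dot 2 adds half the previous value: +1/4
One double-dotted quarter = 1 + 1/2 + 1/4 = 7/4
2 of them = 2 × 7/4 = 7/2
= 7/2 beats


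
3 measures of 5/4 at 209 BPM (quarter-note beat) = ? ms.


Quarter-note beat duration = 60000 / 209 ms
Beats per measure (5/4) = 5
One measure = 5 × 60000 / 209 = 300000 / 209 ms
3 measures = 3 × 300000 / 209 = 900000 / 209
= 4306.2 ms


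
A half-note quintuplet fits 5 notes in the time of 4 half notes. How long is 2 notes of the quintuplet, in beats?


Step by step:
Quintuplet: 5 notes occupy the space of 4 half notes
Space = 4 × 2 = 8 beats
Each quintuplet note = 8 / 5 = 8/5 beats
2 notes = 2 × 8/5 = 16/5
= 16/5 beats


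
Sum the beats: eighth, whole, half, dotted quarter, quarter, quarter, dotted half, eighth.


Reasoning:
Beat values:
  eighth = 0.5 beats
  whole = 4 beats
  half = 2 beats
  dotted quarter = 1.5 beats
  quarter = 1 beat
  quarter = 1 beat
  dotted half = 3 beats
  eighth = 0.5 beats
Sum = 0.5 + 4 + 2 + 1.5 + 1 + 1 + 3 + 0.5
= 13.5 beats


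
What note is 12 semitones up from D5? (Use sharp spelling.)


D5: chromatic position 2 in octave 5 → absolute = 5×12 + 2 = 62
Transpose up 12: 62 + 12 = 74
74 = 6×12 + 2 → D in octave 6
Result = D6


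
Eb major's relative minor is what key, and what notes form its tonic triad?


Solution.
The relative minor shares the major's key signature and starts on its 6th degree
6th degree = a major 6th above the tonic; a major 6th above Eb is C
→ relative minor of Eb major is C minor
Tonic triad of C minor = root + minor 3rd + perfect 5th = C Eb G
= C minor; triad = C Eb G


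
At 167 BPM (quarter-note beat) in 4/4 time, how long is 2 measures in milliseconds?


Solution.
Quarter-note beat duration = 60000 / 167 ms
Beats per measure (4/4) = 4
One measure = 4 × 60000 / 167 = 240000 / 167 ms
2 measures = 2 × 240000 / 167 = 480000 / 167
= 2874.3 ms


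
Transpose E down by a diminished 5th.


Solution.
diminished 5th: 5 letter names, 6 semitones
Letter: E - 4 → A
Pitch: E - 6 semitones, spelled as an A → A#
= A#


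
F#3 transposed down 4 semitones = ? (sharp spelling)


F#3: chromatic position 6 in octave 3 → absolute = 3×12 + 6 = 42
Transpose down 4: 42 - 4 = 38
38 = 3×12 + 2 → D in octave 3
Result = D3


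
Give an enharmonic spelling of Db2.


Let's work it out.
Enharmonic notes sound the same pitch but are spelled with different letter names
Db and C# name the same pitch class
= C#2


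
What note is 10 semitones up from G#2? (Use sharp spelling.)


Let's work it out.
G#2: chromatic position 8 in octave 2 → absolute = 2×12 + 8 = 32
Transpose up 10: 32 + 10 = 42
42 = 3×12 + 6 → F# in octave 3
Result = F#3


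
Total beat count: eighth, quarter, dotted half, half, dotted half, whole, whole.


Reasoning:
Beat values:
  eighth = 0.5 beats
  quarter = 1 beat
  dotted half = 3 beats
  half = 2 beats
  dotted half = 3 beats
  whole = 4 beats
  whole = 4 beats
Sum = 0.5 + 1 + 3 + 2 + 3 + 4 + 4
= 17.5 beats


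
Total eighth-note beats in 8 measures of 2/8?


Time signature 2/8: the bottom number 8 means the eighth note gets one count
The top number 2 means 2 eighth-note beats per measure
Total = 2 × 8 measures
= 16 eighth-note beats


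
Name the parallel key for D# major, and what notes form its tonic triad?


Working:
Parallel keys share the same tonic but differ in mode
D# major → parallel is D# minor
Tonic triad of D# minor = D# F# A#
= D# minor; triad = D# F# A#


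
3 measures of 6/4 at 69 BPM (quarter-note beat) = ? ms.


Solution.
Quarter-note beat duration = 60000 / 69 ms
Beats per measure (6/4) = 6
One measure = 6 × 60000 / 69 = 360000 / 69 ms
3 measures = 3 × 360000 / 69 = 1080000 / 69
= 15652.2 ms


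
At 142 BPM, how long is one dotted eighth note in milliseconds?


Solution.
One quarter-note beat = 60000 / BPM = 60000 / 142 ms
Dotted eighth note = 3/4 × quarter note
Duration = 3/4 × 60000 / 142 = 45000 / 142
= 316.9 ms


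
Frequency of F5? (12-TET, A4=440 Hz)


f = 440 × 2^(n/12) where n = semitones from A4
F5: 8 semitones from A4
f = 440 × 2^(8/12)
f = 698.46 Hz


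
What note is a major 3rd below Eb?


A 3rd spans 3 letter names, so from E we land on C
A major 3rd = 4 semitones below Eb
Spell C at that pitch: Cb
= Cb


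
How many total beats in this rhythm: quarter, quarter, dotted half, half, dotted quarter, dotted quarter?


Solution.
Beat values:
  quarter = 1 beat
  quarter = 1 beat
  dotted half = 3 beats
  half = 2 beats
  dotted quarter = 1.5 beats
  dotted quarter = 1.5 beats
Sum = 1 + 1 + 3 + 2 + 1.5 + 1.5
= 10 beats


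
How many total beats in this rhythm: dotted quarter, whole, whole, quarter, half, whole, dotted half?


Working:
Beat values:
  dotted quarter = 1.5 beats
  whole = 4 beats
  whole = 4 beats
  quarter = 1 beat
  half = 2 beats
  whole = 4 beats
  dotted half = 3 beats
Sum = 1.5 + 4 + 4 + 1 + 2 + 4 + 3
= 19.5 beats


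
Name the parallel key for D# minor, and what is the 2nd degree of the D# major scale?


Solution.
Parallel keys share the same tonic but differ in mode
D# minor → parallel is D# major
D# major scale: D# E# F## G# A# B# C##
= D# major; 2nd degree = E#


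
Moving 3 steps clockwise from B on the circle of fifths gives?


Each clockwise step on the circle of fifths moves up a perfect 5th
From B: B → F#/Gb → Db → Ab
= Ab


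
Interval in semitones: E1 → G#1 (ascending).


Let's work it out.
Absolute semitone position = octave×12 + chromatic position
E1: 1×12 + 4 = 16
G#1: 1×12 + 8 = 20
Difference = 20 - 16 = 4
= 4 semitones


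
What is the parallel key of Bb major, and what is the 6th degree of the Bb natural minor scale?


Working:
Parallel keys share the same tonic but differ in mode
Bb major → parallel is Bb minor
Bb natural minor scale: Bb C Db Eb F Gb Ab
= Bb minor; 6th degree = Gb


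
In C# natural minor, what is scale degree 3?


Reasoning:
Natural minor scale pattern: W-H-W-W-H-W-W (2-1-2-2-1-2-2 semitones)
Starting from C#:
  C# + 2 semitones → D#
  D# + 1 semitone → E
  E + 2 semitones → F#
  F# + 2 semitones → G#
  G# + 1 semitone → A
  A + 2 semitones → B
  B + 2 semitones → C#
Scale: C# D# E F# G# A B
Degree 3 = E


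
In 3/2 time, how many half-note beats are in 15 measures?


Let's work it out.
Time signature 3/2: the bottom number 2 means the half note gets one count
The top number 3 means 3 half-note beats per measure
Total = 3 × 15 measures
= 45 half-note beats


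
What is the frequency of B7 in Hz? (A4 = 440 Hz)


f = 440 × 2^(n/12) where n = semitones from A4
B7: 38 semitones from A4
f = 440 × 2^(38/12)
f = 3951.07 Hz


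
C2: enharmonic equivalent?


Enharmonic notes sound the same pitch but are spelled with different letter names
C and B# name the same pitch class
Octave numbers change at C, so C2 = B#1
= B#1


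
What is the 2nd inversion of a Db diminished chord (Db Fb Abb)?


Working:
Root position: Db Fb Abb
2nd inversion: move root and 3rd up an octave
Bass note: Abb
Notes (bottom to top) = Abb Db Fb


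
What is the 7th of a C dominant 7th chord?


Solution.
Dominant 7th chord = root + major 3rd + perfect 5th + minor 7th
Seventh chords stack in thirds, so the letter names are C-E-G-B
Root: C
Major 3rd above C: E
Perfect 5th above C: G
Minor 7th above C: Bb
The 7th = Bb


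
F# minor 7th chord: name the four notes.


Solution.
Minor 7th chord = root + minor 3rd + perfect 5th + minor 7th
Seventh chords stack in thirds, so the letter names are F-A-C-E
Root: F#
Minor 3rd above F#: A
Perfect 5th above F#: C#
Minor 7th above F#: E
Chord = F# A C# E


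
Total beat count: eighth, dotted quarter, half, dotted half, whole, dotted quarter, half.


Step by step:
Beat values:
  eighth = 0.5 beats
  dotted quarter = 1.5 beats
  half = 2 beats
  dotted half = 3 beats
  whole = 4 beats
  dotted quarter = 1.5 beats
  half = 2 beats
Sum = 0.5 + 1.5 + 2 + 3 + 4 + 1.5 + 2
= 14.5 beats


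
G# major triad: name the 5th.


Major triad = root + major 3rd (4 semitones) + perfect 5th (7 semitones)
A triad on G# stacks thirds, so the chord tones use letter names G-B-D
Root: G#
Major 3rd above G#: B#
Perfect 5th above G#: D#
The 5th = D#


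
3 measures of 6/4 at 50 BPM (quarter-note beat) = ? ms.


Working:
Quarter-note beat duration = 60000 / 50 ms
Beats per measure (6/4) = 6
One measure = 6 × 60000 / 50 = 360000 / 50 ms
3 measures = 3 × 360000 / 50 = 1080000 / 50
= 21600.0 ms


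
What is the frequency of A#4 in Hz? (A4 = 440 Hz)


f = 440 × 2^(n/12) where n = semitones from A4
A#4: 1 semitones from A4
f = 440 × 2^(1/12)
f = 466.16 Hz


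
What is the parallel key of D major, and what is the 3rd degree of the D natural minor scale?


Step by step:
Parallel keys share the same tonic but differ in mode
D major → parallel is D minor
D natural minor scale: D E F G A Bb C
= D minor; 3rd degree = F


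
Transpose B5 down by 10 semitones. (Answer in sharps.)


Working:
B5: chromatic position 11 in octave 5 → absolute = 5×12 + 11 = 71
Transpose down 10: 71 - 10 = 61
61 = 5×12 + 1 → C# in octave 5
Result = C#5


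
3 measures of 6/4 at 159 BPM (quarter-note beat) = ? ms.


Quarter-note beat duration = 60000 / 159 ms
Beats per measure (6/4) = 6
One measure = 6 × 60000 / 159 = 360000 / 159 ms
3 measures = 3 × 360000 / 159 = 1080000 / 159
= 6792.5 ms


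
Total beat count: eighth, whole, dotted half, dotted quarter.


Solution.
Beat values:
  eighth = 0.5 beats
  whole = 4 beats
  dotted half = 3 beats
  dotted quarter = 1.5 beats
Sum = 0.5 + 4 + 3 + 1.5
= 9 beats


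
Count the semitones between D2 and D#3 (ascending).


Solution.
Absolute semitone position = octave×12 + chromatic position
D2: 2×12 + 2 = 26
D#3: 3×12 + 3 = 39
Difference = 39 - 26 = 13
= 13 semitones


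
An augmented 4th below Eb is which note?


Step by step:
A 4th spans 4 letter names, so from E we land on B
An augmented 4th = 6 semitones below Eb
Spell B at that pitch: Bbb
= Bbb


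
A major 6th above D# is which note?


A 6th spans 6 letter names, so from D we land on B
A major 6th = 9 semitones above D#
Spell B at that pitch: B#
= B#


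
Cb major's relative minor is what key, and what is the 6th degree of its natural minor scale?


The relative minor shares the major's key signature and starts on its 6th degree
6th degree = a major 6th above the tonic; a major 6th above Cb is Ab
→ relative minor of Cb major is Ab minor
Ab natural minor scale: Ab Bb Cb Db Eb Fb Gb
= Ab minor; 6th degree = Fb


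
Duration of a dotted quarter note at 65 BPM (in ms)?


One quarter-note beat = 60000 / BPM = 60000 / 65 ms
Dotted quarter note = 3/2 × quarter note
Duration = 3/2 × 60000 / 65 = 90000 / 65
= 1384.6 ms


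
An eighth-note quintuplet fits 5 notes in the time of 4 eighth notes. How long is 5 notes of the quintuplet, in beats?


Step by step:
Quintuplet: 5 notes occupy the space of 4 eighth notes
Space = 4 × 1/2 = 2 beats
Each quintuplet note = 2 / 5 = 2/5 beats
5 notes = 5 × 2/5 = 2
= 2 beats


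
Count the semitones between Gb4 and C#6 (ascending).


Reasoning:
Absolute semitone position = octave×12 + chromatic position
Gb4: 4×12 + 6 = 54
C#6: 6×12 + 1 = 73
Difference = 73 - 54 = 19
= 19 semitones


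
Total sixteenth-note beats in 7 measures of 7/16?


Solution.
Time signature 7/16: the bottom number 16 means the sixteenth note gets one count
The top number 7 means 7 sixteenth-note beats per measure
Total = 7 × 7 measures
= 49 sixteenth-note beats


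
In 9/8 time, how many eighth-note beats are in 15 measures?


Reasoning:
Time signature 9/8: the bottom number 8 means the eighth note gets one count
The top number 9 means 9 eighth-note beats per measure
Total = 9 × 15 measures
= 135 eighth-note beats


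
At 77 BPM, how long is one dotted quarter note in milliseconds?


Working:
One quarter-note beat = 60000 / BPM = 60000 / 77 ms
Dotted quarter note = 3/2 × quarter note
Duration = 3/2 × 60000 / 77 = 90000 / 77
= 1168.8 ms


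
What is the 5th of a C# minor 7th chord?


Let's work it out.
Minor 7th chord = root + minor 3rd + perfect 5th + minor 7th
Seventh chords stack in thirds, so the letter names are C-E-G-B
Root: C#
Minor 3rd above C#: E
Perfect 5th above C#: G#
Minor 7th above C#: B
The 5th = G#


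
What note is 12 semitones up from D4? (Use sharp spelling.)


Let's work it out.
D4: chromatic position 2 in octave 4 → absolute = 4×12 + 2 = 50
Transpose up 12: 50 + 12 = 62
62 = 5×12 + 2 → D in octave 5
Result = D5
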